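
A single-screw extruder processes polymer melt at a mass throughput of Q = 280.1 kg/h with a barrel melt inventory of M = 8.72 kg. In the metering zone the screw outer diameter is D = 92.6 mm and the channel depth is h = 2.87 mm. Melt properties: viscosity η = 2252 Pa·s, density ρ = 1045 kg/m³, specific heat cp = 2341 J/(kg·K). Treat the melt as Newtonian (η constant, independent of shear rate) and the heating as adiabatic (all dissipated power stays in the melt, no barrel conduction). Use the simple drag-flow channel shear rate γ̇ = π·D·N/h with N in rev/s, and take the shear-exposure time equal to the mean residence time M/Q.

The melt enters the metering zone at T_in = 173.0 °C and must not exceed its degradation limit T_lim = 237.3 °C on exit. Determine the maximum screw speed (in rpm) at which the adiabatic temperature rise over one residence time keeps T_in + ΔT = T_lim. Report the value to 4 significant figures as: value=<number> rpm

value=14.78 rpm

Throughput in SI: Q_s = 280.1 kg/h ÷ 3600 s/h = 0.0778056 kg/s
t_res = M / Q_s = 8.72 ÷ 0.0778056 = 112.074 s
Convert to metres: D = 0.0926 m, h = 0.00287 m
ΔT_a = T_lim − T_in = 237.3 − 173.0 = 64.3 K
γ̇_max² = ΔT_a·ρ·cp / (η·t_res) = [64.3 × 1045 × 2341] / [2252 × 112.074] = 623.239 s⁻²
Take the square root: γ̇_max = √(623.239) = 24.9647 s⁻¹
Solve γ̇ = πDN/h for N: N_max = γ̇_max·h/(π·D) = 24.9647 × 0.00287 / (π × 0.0926) = 0.246291 rev/s = 14.7774 rpm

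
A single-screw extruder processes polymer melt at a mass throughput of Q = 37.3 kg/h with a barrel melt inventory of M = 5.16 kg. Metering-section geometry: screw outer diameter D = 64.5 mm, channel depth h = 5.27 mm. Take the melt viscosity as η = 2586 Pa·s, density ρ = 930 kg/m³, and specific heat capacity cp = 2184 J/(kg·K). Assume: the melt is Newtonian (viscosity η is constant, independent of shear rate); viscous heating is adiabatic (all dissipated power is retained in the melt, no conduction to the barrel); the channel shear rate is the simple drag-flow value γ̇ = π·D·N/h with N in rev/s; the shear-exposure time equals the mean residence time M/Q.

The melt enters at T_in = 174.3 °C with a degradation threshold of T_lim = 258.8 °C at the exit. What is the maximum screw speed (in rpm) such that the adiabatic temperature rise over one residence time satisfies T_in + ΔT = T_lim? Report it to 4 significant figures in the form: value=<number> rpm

Convert throughput: Q = 37.3 kg/h = 37.3/3600 = 0.0103611 kg/s
t_res = M / Q_s = 5.16 / 0.0103611 = 498.016 s
Convert to metres: D = 0.0645 m, h = 0.00527 m
ΔT_a = T_lim − T_in = 258.8 °C − 174.3 °C = 84.5 K
γ̇_max² = ΔT_a·ρ·cp/(η·t_res) = 84.5·930·2184/(2586·498.016) = 133.266 s⁻²
γ̇_max = √133.266 = 11.5441 s⁻¹
N_max = γ̇_max h / (πD) = 11.5441·0.00527/(π·0.0645) = 0.300235 rev/s → ×60 = 18.0141 rpm

value=18.01 rpm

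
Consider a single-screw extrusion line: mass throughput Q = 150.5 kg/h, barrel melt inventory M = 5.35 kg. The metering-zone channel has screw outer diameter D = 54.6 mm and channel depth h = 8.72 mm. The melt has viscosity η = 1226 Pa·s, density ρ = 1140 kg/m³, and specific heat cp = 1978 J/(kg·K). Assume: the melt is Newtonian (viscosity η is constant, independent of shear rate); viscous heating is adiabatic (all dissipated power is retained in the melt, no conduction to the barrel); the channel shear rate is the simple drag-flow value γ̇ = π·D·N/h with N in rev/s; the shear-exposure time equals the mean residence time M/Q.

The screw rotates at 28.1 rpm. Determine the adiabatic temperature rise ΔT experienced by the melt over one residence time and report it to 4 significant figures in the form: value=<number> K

value=5.905 K

Convert throughput: Q = 150.5 kg/h = 150.5/3600 = 0.0418056 kg/s
t_res = M / Q_s = 5.35 / 0.0418056 = 127.973 s
Geometry in metres: D = 54.6 mm → 0.0546 m, h = 8.72 mm → 0.00872 m; screw speed N = 28.1 rpm = 0.468333 rev/s
γ̇ = π·D·N / h = π · 0.0546 · 0.468333 / 0.00872 = 9.21258 s⁻¹
ΔT = η·γ̇²·t_res/(ρ·cp) = [1226 × 9.21258² × 127.973] / [1140 × 1978] = 5.90529 K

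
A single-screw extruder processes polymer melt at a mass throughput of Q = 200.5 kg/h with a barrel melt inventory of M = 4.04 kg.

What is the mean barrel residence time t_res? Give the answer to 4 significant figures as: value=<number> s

value=72.54 s

Q_s = Q / 3600 = 200.5 / 3600 = 0.0556944 kg/s
t_res = M / Q_s = 4.04 ÷ 0.0556944 = 72.5387 s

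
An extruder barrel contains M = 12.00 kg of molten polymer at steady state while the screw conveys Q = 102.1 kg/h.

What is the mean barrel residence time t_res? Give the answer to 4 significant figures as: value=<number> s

Convert throughput: Q = 102.1 kg/h = 102.1/3600 = 0.0283611 kg/s
t_res = M / Q_s = 12.00 ÷ 0.0283611 = 423.115 s

value=423.1 s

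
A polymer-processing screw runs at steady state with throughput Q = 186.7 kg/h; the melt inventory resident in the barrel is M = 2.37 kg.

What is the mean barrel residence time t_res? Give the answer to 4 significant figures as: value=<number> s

Convert throughput: Q = 186.7 kg/h = 186.7/3600 = 0.0518611 kg/s
t_res = M / Q_s = 2.37 / 0.0518611 = 45.699 s

value=45.70 s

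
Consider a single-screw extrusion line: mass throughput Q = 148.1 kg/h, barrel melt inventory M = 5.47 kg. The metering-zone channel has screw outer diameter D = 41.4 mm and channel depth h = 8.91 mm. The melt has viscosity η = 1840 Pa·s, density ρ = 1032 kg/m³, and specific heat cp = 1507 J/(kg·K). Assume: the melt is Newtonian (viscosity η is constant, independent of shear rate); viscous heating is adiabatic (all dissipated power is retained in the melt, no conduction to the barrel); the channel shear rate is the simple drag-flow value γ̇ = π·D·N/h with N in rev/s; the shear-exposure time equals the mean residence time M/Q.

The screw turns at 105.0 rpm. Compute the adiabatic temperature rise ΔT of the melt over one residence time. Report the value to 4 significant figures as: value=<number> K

Q_s = Q / 3600 = 148.1 / 3600 = 0.0411389 kg/s
t_res = M / Q_s = 5.47 ÷ 0.0411389 = 132.964 s
D = 41.4 mm = 0.0414 m;  h = 8.91 mm = 0.00891 m;  N = 105.0 rpm / 60 = 1.75 rev/s
Shear rate: γ̇ = πDN/h = π·0.0414·1.75/0.00891 = 25.5453 s⁻¹
Adiabatic rise: ΔT = η γ̇² t_res / (ρ cp) = 1840·(25.5453)²·132.964 / (1032·1507) = 102.655 K

value=102.7 K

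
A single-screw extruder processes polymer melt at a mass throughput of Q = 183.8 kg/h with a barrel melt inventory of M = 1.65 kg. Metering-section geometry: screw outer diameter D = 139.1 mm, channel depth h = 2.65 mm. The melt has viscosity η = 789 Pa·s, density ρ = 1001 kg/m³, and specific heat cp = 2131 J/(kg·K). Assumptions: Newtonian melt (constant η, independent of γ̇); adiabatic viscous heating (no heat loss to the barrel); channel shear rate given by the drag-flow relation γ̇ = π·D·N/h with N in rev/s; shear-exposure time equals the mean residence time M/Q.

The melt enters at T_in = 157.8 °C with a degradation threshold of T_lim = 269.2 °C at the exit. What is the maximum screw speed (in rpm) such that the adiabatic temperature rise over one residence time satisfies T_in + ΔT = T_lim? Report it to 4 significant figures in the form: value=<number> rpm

value=35.12 rpm

Convert throughput: Q = 183.8 kg/h = 183.8/3600 = 0.0510556 kg/s
t_res = M / Q_s = 1.65 ÷ 0.0510556 = 32.3177 s
Geometry in SI: D = 139.1 mm → 0.1391 m, h = 2.65 mm → 0.00265 m
Allowable rise: ΔT_a = T_lim − T_in = 269.2 − 157.8 = 111.4 K
γ̇_max² = ΔT_a·ρ·cp / (η·t_res) = [111.4 × 1001 × 2131] / [789 × 32.3177] = 9319.33 s⁻²
Take the square root: γ̇_max = √(9319.33) = 96.5367 s⁻¹
N_max = γ̇_max h / (πD) = 96.5367·0.00265/(π·0.1391) = 0.585412 rev/s → ×60 = 35.1247 rpm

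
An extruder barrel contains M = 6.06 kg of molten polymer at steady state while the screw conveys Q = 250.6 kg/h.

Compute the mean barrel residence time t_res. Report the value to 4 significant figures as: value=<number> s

value=87.06 s

Convert throughput: Q = 250.6 kg/h = 250.6/3600 = 0.0696111 kg/s
Mean residence time: t_res = M/Q_s = 6.06 kg / 0.0696111 kg/s = 87.0551 s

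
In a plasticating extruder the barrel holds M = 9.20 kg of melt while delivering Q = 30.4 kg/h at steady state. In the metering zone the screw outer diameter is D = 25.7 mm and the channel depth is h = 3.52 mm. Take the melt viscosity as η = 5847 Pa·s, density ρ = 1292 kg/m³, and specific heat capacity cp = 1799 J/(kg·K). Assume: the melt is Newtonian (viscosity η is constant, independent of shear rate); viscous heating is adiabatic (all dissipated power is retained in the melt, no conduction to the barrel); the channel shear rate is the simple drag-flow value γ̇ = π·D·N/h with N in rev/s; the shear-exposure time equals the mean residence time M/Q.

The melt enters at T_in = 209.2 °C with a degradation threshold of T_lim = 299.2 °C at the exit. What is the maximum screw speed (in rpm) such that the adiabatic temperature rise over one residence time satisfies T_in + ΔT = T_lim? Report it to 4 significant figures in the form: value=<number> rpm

value=14.99 rpm

Convert throughput: Q = 30.4 kg/h = 30.4/3600 = 0.00844444 kg/s
Mean residence time: t_res = M/Q_s = 9.20 kg / 0.00844444 kg/s = 1089.47 s
D = 25.7 mm = 0.0257 m;  h = 3.52 mm = 0.00352 m
ΔT_a = T_lim − T_in = 299.2 °C − 209.2 °C = 90 K
γ̇_max² = ΔT_a·ρ·cp / (η·t_res) = [90 × 1292 × 1799] / [5847 × 1089.47] = 32.8387 s⁻²
γ̇_max = sqrt(32.8387) = 5.73051 s⁻¹
Solve γ̇ = πDN/h for N: N_max = γ̇_max·h/(π·D) = 5.73051 × 0.00352 / (π × 0.0257) = 0.249835 rev/s = 14.9901 rpm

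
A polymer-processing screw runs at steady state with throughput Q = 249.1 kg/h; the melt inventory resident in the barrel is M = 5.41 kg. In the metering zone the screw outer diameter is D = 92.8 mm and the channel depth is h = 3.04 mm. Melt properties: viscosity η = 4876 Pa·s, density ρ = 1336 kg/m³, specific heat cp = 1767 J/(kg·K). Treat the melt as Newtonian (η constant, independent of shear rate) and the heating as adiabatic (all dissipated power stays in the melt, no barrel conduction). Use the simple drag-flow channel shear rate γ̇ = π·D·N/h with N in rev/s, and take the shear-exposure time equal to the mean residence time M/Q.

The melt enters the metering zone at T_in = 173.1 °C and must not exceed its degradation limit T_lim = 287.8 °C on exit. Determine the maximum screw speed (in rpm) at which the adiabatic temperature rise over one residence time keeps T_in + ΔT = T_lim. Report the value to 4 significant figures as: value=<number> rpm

value=16.67 rpm

Q_s = Q / 3600 = 249.1 / 3600 = 0.0691944 kg/s
t_res = M / Q_s = 5.41 / 0.0691944 = 78.1855 s
Convert to metres: D = 0.0928 m, h = 0.00304 m
Allowable rise: ΔT_a = T_lim − T_in = 287.8 − 173.1 = 114.7 K
γ̇_max² = ΔT_a·ρ·cp / (η·t_res) = [114.7 × 1336 × 1767] / [4876 × 78.1855] = 710.259 s⁻²
γ̇_max = sqrt(710.259) = 26.6507 s⁻¹
N_max = γ̇_max·h / (π·D) = 26.6507 · 0.00304 / (π · 0.0928) = 0.277897 rev/s = 16.6738 rpm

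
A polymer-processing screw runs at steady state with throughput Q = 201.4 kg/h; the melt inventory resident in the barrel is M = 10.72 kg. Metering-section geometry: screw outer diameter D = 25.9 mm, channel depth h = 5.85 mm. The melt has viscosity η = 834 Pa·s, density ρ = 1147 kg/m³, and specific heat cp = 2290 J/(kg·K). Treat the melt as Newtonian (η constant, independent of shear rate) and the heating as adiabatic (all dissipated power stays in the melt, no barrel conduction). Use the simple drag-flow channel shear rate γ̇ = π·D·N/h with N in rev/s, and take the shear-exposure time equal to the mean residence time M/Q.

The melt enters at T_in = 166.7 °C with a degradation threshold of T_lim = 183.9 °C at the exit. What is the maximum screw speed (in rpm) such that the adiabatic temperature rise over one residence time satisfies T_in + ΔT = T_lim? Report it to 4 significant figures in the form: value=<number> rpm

value=72.53 rpm

Throughput in SI: Q_s = 201.4 kg/h ÷ 3600 s/h = 0.0559444 kg/s
Mean residence time: t_res = M/Q_s = 10.72 kg / 0.0559444 kg/s = 191.619 s
Geometry in SI: D = 25.9 mm → 0.0259 m, h = 5.85 mm → 0.00585 m
ΔT_a = T_lim − T_in = 183.9 − 166.7 = 17.2 K
γ̇_max² = ΔT_a·ρ·cp / (η·t_res) = [17.2 × 1147 × 2290] / [834 × 191.619] = 282.698 s⁻²
γ̇_max = √282.698 = 16.8136 s⁻¹
Solve γ̇ = πDN/h for N: N_max = γ̇_max·h/(π·D) = 16.8136 × 0.00585 / (π × 0.0259) = 1.20884 rev/s = 72.5303 rpm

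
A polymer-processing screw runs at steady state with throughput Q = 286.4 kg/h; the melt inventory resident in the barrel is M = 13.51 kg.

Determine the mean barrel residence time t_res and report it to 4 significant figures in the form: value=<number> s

Convert throughput: Q = 286.4 kg/h = 286.4/3600 = 0.0795556 kg/s
t_res = M / Q_s = 13.51 ÷ 0.0795556 = 169.818 s

value=169.8 s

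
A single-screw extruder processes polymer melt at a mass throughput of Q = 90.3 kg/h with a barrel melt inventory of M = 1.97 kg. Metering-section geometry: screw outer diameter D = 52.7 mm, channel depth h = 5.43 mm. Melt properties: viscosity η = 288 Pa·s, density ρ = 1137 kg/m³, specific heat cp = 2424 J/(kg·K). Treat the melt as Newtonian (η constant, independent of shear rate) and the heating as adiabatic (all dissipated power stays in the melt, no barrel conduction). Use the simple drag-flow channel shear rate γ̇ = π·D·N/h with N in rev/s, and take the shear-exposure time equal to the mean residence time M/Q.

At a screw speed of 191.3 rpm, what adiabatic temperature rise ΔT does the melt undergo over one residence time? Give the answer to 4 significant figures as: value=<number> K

value=77.56 K

Q_s = Q / 3600 = 90.3 / 3600 = 0.0250833 kg/s
t_res = M / Q_s = 1.97 / 0.0250833 = 78.5382 s
Geometry in metres: D = 52.7 mm → 0.0527 m, h = 5.43 mm → 0.00543 m; screw speed N = 191.3 rpm = 3.18833 rev/s
Shear rate: γ̇ = πDN/h = π·0.0527·3.18833/0.00543 = 97.213 s⁻¹
ΔT = η·γ̇²·t_res / (ρ·cp) = 288 · (97.213)² · 78.5382 / (1137 · 2424) = 77.5585 K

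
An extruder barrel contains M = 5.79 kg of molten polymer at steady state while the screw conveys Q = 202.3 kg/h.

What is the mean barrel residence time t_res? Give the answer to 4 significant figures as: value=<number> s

value=103.0 s

Throughput in SI: Q_s = 202.3 kg/h ÷ 3600 s/h = 0.0561944 kg/s
Mean residence time: t_res = M/Q_s = 5.79 kg / 0.0561944 kg/s = 103.035 s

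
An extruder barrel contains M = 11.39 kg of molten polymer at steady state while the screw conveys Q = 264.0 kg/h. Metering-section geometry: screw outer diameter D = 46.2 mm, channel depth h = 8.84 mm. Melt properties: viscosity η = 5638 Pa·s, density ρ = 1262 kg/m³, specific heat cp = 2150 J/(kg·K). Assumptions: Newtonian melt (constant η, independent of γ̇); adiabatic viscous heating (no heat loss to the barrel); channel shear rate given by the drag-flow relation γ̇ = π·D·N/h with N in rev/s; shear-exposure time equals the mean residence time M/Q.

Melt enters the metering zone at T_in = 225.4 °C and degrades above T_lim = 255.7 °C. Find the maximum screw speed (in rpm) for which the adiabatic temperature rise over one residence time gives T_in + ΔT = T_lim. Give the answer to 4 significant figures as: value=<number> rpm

value=35.41 rpm

Convert throughput: Q = 264.0 kg/h = 264.0/3600 = 0.0733333 kg/s
t_res = M / Q_s = 11.39 / 0.0733333 = 155.318 s
D = 46.2 mm = 0.0462 m;  h = 8.84 mm = 0.00884 m
ΔT_a = T_lim − T_in = 255.7 − 225.4 = 30.3 K
γ̇_max² = ΔT_a·ρ·cp / (η·t_res) = [30.3 × 1262 × 2150] / [5638 × 155.318] = 93.8843 s⁻²
Take the square root: γ̇_max = √(93.8843) = 9.68939 s⁻¹
N_max = γ̇_max h / (πD) = 9.68939·0.00884/(π·0.0462) = 0.590143 rev/s → ×60 = 35.4086 rpm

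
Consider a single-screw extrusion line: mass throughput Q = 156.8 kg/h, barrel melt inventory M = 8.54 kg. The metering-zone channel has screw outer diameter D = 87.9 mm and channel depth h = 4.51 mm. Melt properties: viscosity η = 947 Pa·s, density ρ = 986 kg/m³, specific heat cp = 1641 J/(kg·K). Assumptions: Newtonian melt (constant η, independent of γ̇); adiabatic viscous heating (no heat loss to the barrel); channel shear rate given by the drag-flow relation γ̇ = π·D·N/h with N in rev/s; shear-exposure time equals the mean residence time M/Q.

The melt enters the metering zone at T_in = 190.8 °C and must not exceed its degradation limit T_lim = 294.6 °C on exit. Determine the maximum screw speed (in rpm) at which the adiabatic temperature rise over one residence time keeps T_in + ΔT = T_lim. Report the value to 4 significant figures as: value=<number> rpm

value=29.47 rpm

Q_s = Q / 3600 = 156.8 / 3600 = 0.0435556 kg/s
t_res = M / Q_s = 8.54 ÷ 0.0435556 = 196.071 s
Convert to metres: D = 0.0879 m, h = 0.00451 m
Allowable rise: ΔT_a = T_lim − T_in = 294.6 − 190.8 = 103.8 K
Invert ΔT = ηγ̇²t_res/(ρcp) for γ̇: γ̇_max² = ΔT_a ρ cp / (η t_res) = 103.8·986·1641 / (947·196.071) = 904.521 s⁻²
γ̇_max = √904.521 = 30.0753 s⁻¹
Solve γ̇ = πDN/h for N: N_max = γ̇_max·h/(π·D) = 30.0753 × 0.00451 / (π × 0.0879) = 0.491187 rev/s = 29.4712 rpm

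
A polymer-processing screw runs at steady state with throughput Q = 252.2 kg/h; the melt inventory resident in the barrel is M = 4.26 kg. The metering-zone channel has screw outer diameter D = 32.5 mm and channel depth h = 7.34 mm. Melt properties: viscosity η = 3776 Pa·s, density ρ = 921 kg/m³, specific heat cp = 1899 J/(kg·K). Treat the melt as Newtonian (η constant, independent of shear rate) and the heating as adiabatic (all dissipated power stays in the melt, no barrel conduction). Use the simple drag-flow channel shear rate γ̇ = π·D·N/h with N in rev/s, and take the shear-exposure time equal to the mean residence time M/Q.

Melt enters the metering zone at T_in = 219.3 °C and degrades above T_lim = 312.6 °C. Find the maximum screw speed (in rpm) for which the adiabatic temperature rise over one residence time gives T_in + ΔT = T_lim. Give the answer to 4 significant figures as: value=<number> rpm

Q_s = Q / 3600 = 252.2 / 3600 = 0.0700556 kg/s
Mean residence time: t_res = M/Q_s = 4.26 kg / 0.0700556 kg/s = 60.8089 s
Geometry in SI: D = 32.5 mm → 0.0325 m, h = 7.34 mm → 0.00734 m
ΔT_a = T_lim − T_in = 312.6 − 219.3 = 93.3 K
Invert ΔT = ηγ̇²t_res/(ρcp) for γ̇: γ̇_max² = ΔT_a ρ cp / (η t_res) = 93.3·921·1899 / (3776·60.8089) = 710.669 s⁻²
Take the square root: γ̇_max = √(710.669) = 26.6584 s⁻¹
Solve γ̇ = πDN/h for N: N_max = γ̇_max·h/(π·D) = 26.6584 × 0.00734 / (π × 0.0325) = 1.91645 rev/s = 114.987 rpm

value=115.0 rpm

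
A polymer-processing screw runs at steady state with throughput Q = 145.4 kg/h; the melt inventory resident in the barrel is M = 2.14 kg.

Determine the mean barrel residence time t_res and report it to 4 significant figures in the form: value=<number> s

value=52.98 s

Throughput in SI: Q_s = 145.4 kg/h ÷ 3600 s/h = 0.0403889 kg/s
t_res = M / Q_s = 2.14 ÷ 0.0403889 = 52.9849 s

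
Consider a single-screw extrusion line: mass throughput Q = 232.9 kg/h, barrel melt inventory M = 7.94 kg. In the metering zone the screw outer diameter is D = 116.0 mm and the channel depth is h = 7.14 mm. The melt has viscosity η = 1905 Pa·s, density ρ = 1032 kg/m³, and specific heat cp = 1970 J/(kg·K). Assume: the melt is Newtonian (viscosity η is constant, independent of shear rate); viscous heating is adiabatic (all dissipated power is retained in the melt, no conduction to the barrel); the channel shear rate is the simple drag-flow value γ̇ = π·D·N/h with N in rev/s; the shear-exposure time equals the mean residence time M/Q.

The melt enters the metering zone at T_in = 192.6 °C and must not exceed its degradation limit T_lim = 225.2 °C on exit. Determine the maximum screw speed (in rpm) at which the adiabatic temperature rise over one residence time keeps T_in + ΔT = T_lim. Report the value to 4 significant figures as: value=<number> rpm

value=19.79 rpm

Q_s = Q / 3600 = 232.9 / 3600 = 0.0646944 kg/s
t_res = M / Q_s = 7.94 / 0.0646944 = 122.731 s
Convert to metres: D = 0.116 m, h = 0.00714 m
ΔT_a = T_lim − T_in = 225.2 °C − 192.6 °C = 32.6 K
γ̇_max² = ΔT_a·ρ·cp / (η·t_res) = [32.6 × 1032 × 1970] / [1905 × 122.731] = 283.475 s⁻²
Take the square root: γ̇_max = √(283.475) = 16.8367 s⁻¹
N_max = γ̇_max·h / (π·D) = 16.8367 · 0.00714 / (π · 0.116) = 0.329874 rev/s = 19.7924 rpm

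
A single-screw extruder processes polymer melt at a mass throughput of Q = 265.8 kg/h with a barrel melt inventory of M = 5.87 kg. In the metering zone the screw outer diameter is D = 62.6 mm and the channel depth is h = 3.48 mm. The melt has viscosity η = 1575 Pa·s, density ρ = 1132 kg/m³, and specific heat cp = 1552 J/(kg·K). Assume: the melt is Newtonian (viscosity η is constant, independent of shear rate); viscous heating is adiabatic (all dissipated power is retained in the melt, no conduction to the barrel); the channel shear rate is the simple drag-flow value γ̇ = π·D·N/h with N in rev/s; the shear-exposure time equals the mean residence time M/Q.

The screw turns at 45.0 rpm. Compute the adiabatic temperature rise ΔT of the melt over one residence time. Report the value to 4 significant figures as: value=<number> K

Q_s = Q / 3600 = 265.8 / 3600 = 0.0738333 kg/s
t_res = M / Q_s = 5.87 / 0.0738333 = 79.5034 s
Geometry in metres: D = 62.6 mm → 0.0626 m, h = 3.48 mm → 0.00348 m; screw speed N = 45.0 rpm = 0.75 rev/s
Shear rate: γ̇ = πDN/h = π·0.0626·0.75/0.00348 = 42.3844 s⁻¹
ΔT = η·γ̇²·t_res / (ρ·cp) = 1575 · (42.3844)² · 79.5034 / (1132 · 1552) = 128.038 K

value=128.0 K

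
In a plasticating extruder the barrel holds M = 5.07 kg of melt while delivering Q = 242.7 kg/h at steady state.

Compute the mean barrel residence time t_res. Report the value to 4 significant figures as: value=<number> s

value=75.20 s

Throughput in SI: Q_s = 242.7 kg/h ÷ 3600 s/h = 0.0674167 kg/s
t_res = M / Q_s = 5.07 / 0.0674167 = 75.204 s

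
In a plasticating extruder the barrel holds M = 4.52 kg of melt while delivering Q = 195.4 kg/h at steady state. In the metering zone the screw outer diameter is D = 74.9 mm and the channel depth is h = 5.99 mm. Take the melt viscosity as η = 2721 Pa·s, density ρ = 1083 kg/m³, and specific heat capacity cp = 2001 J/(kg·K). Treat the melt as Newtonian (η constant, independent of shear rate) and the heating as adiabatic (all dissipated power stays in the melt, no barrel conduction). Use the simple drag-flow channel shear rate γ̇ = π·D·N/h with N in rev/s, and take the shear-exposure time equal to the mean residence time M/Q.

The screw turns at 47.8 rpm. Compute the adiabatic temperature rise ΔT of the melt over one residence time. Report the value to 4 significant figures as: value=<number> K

Throughput in SI: Q_s = 195.4 kg/h ÷ 3600 s/h = 0.0542778 kg/s
t_res = M / Q_s = 4.52 ÷ 0.0542778 = 83.2753 s
Convert to SI: D = 0.0749 m, h = 0.00599 m, N = 47.8/60 = 0.796667 rev/s
Shear rate: γ̇ = πDN/h = π·0.0749·0.796667/0.00599 = 31.2955 s⁻¹
Adiabatic rise: ΔT = η γ̇² t_res / (ρ cp) = 2721·(31.2955)²·83.2753 / (1083·2001) = 102.408 K

value=102.4 K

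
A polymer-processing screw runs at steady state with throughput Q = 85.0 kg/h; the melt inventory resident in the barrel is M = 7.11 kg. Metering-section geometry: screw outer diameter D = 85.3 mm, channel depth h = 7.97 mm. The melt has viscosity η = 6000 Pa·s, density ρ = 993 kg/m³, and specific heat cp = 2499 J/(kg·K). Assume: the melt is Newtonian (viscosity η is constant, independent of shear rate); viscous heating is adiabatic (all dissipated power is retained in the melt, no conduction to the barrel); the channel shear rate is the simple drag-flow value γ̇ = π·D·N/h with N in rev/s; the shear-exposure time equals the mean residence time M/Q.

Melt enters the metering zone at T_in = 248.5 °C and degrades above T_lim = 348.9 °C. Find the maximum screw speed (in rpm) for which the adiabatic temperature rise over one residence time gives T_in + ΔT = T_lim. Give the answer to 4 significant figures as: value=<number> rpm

Throughput in SI: Q_s = 85.0 kg/h ÷ 3600 s/h = 0.0236111 kg/s
t_res = M / Q_s = 7.11 / 0.0236111 = 301.129 s
D = 85.3 mm = 0.0853 m;  h = 7.97 mm = 0.00797 m
ΔT_a = T_lim − T_in = 348.9 − 248.5 = 100.4 K
Invert ΔT = ηγ̇²t_res/(ρcp) for γ̇: γ̇_max² = ΔT_a ρ cp / (η t_res) = 100.4·993·2499 / (6000·301.129) = 137.894 s⁻²
Take the square root: γ̇_max = √(137.894) = 11.7428 s⁻¹
N_max = γ̇_max h / (πD) = 11.7428·0.00797/(π·0.0853) = 0.349246 rev/s → ×60 = 20.9548 rpm

value=20.95 rpm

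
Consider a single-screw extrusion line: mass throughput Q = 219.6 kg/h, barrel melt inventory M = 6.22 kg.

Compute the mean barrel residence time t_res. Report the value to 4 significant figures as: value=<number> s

value=102.0 s

Throughput in SI: Q_s = 219.6 kg/h ÷ 3600 s/h = 0.061 kg/s
t_res = M / Q_s = 6.22 ÷ 0.061 = 101.967 s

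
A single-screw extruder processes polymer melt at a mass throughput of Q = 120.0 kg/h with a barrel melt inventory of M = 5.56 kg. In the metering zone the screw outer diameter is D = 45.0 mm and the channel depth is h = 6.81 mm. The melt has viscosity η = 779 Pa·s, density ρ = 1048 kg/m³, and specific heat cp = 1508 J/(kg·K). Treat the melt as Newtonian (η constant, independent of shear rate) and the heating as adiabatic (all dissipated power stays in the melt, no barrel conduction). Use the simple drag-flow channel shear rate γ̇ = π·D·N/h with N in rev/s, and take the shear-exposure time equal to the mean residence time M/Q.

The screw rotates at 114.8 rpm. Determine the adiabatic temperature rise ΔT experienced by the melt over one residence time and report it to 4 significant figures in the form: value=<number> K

Throughput in SI: Q_s = 120.0 kg/h ÷ 3600 s/h = 0.0333333 kg/s
Mean residence time: t_res = M/Q_s = 5.56 kg / 0.0333333 kg/s = 166.8 s
Geometry in metres: D = 45.0 mm → 0.045 m, h = 6.81 mm → 0.00681 m; screw speed N = 114.8 rpm = 1.91333 rev/s
Shear rate: γ̇ = πDN/h = π·0.045·1.91333/0.00681 = 39.7197 s⁻¹
ΔT = η·γ̇²·t_res/(ρ·cp) = [779 × 39.7197² × 166.8] / [1048 × 1508] = 129.713 K

value=129.7 K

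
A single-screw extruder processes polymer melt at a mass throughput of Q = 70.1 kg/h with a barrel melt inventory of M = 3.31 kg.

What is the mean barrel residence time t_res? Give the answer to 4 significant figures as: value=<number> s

value=170.0 s

Throughput in SI: Q_s = 70.1 kg/h ÷ 3600 s/h = 0.0194722 kg/s
Mean residence time: t_res = M/Q_s = 3.31 kg / 0.0194722 kg/s = 169.986 s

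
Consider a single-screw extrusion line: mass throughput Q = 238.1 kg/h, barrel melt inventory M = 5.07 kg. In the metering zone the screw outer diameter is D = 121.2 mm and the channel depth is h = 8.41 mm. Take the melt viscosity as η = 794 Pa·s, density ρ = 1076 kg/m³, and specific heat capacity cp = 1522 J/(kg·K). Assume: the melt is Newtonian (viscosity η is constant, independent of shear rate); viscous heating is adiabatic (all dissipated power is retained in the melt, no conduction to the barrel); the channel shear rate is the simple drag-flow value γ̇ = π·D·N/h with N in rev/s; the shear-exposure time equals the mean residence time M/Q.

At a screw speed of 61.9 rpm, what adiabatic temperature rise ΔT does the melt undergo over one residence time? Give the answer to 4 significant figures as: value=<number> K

value=81.08 K

Q_s = Q / 3600 = 238.1 / 3600 = 0.0661389 kg/s
t_res = M / Q_s = 5.07 / 0.0661389 = 76.6569 s
Geometry in metres: D = 121.2 mm → 0.1212 m, h = 8.41 mm → 0.00841 m; screw speed N = 61.9 rpm = 1.03167 rev/s
γ̇ = π D N / h = (π)(0.1212)(1.03167) / 0.00841 = 46.7085 s⁻¹
Adiabatic rise: ΔT = η γ̇² t_res / (ρ cp) = 794·(46.7085)²·76.6569 / (1076·1522) = 81.0842 K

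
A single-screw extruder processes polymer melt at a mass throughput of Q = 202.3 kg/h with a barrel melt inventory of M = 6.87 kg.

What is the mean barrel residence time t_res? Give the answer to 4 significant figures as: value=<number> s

value=122.3 s

Q_s = Q / 3600 = 202.3 / 3600 = 0.0561944 kg/s
Mean residence time: t_res = M/Q_s = 6.87 kg / 0.0561944 kg/s = 122.254 s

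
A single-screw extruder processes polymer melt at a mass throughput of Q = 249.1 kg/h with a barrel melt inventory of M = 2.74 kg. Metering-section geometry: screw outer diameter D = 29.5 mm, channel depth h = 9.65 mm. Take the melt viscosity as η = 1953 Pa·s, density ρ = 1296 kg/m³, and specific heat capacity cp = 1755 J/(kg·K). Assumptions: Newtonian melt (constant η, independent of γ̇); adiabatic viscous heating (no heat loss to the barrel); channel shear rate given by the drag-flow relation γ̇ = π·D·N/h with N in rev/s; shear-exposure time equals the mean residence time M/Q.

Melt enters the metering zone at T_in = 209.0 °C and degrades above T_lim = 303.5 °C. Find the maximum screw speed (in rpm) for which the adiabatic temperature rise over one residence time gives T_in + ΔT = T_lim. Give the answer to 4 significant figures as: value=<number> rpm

Q_s = Q / 3600 = 249.1 / 3600 = 0.0691944 kg/s
Mean residence time: t_res = M/Q_s = 2.74 kg / 0.0691944 kg/s = 39.5986 s
Convert to metres: D = 0.0295 m, h = 0.00965 m
ΔT_a = T_lim − T_in = 303.5 − 209.0 = 94.5 K
γ̇_max² = ΔT_a·ρ·cp/(η·t_res) = 94.5·1296·1755/(1953·39.5986) = 2779.28 s⁻²
Take the square root: γ̇_max = √(2779.28) = 52.7189 s⁻¹
N_max = γ̇_max·h / (π·D) = 52.7189 · 0.00965 / (π · 0.0295) = 5.48936 rev/s = 329.362 rpm

value=329.4 rpm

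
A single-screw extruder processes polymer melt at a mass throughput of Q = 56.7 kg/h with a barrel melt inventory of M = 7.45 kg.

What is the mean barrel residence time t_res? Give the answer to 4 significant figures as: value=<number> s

Convert throughput: Q = 56.7 kg/h = 56.7/3600 = 0.01575 kg/s
t_res = M / Q_s = 7.45 ÷ 0.01575 = 473.016 s

value=473.0 s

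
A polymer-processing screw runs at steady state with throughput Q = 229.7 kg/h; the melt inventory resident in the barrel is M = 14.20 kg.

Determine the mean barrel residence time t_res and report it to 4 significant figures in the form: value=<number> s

value=222.6 s

Convert throughput: Q = 229.7 kg/h = 229.7/3600 = 0.0638056 kg/s
t_res = M / Q_s = 14.20 ÷ 0.0638056 = 222.551 s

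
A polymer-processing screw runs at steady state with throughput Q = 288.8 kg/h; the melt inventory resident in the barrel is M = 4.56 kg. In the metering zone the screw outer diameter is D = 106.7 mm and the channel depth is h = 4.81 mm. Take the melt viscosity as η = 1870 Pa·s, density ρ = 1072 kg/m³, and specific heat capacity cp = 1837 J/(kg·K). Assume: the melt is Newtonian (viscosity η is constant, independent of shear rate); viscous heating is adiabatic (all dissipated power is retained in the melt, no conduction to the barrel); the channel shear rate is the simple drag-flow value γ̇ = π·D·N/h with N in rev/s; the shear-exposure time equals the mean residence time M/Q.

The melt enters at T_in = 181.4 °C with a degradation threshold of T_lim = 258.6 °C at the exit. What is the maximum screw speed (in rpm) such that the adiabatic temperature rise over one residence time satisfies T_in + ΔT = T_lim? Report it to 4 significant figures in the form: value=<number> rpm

Throughput in SI: Q_s = 288.8 kg/h ÷ 3600 s/h = 0.0802222 kg/s
t_res = M / Q_s = 4.56 ÷ 0.0802222 = 56.8421 s
Convert to metres: D = 0.1067 m, h = 0.00481 m
ΔT_a = T_lim − T_in = 258.6 − 181.4 = 77.2 K
Invert ΔT = ηγ̇²t_res/(ρcp) for γ̇: γ̇_max² = ΔT_a ρ cp / (η t_res) = 77.2·1072·1837 / (1870·56.8421) = 1430.24 s⁻²
Take the square root: γ̇_max = √(1430.24) = 37.8185 s⁻¹
Solve γ̇ = πDN/h for N: N_max = γ̇_max·h/(π·D) = 37.8185 × 0.00481 / (π × 0.1067) = 0.54267 rev/s = 32.5602 rpm

value=32.56 rpm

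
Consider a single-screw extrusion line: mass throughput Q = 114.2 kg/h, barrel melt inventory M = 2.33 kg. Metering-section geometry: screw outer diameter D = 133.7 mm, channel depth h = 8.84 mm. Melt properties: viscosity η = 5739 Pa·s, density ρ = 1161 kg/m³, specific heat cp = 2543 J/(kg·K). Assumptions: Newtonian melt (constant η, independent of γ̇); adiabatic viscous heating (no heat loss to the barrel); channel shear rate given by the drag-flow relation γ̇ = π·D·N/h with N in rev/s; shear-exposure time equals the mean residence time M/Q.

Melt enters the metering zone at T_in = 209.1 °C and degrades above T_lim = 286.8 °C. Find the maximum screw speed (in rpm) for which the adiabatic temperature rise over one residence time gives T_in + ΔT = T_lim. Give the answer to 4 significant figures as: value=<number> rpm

value=29.46 rpm

Q_s = Q / 3600 = 114.2 / 3600 = 0.0317222 kg/s
Mean residence time: t_res = M/Q_s = 2.33 kg / 0.0317222 kg/s = 73.4501 s
Convert to metres: D = 0.1337 m, h = 0.00884 m
ΔT_a = T_lim − T_in = 286.8 °C − 209.1 °C = 77.7 K
γ̇_max² = ΔT_a·ρ·cp/(η·t_res) = 77.7·1161·2543/(5739·73.4501) = 544.216 s⁻²
γ̇_max = sqrt(544.216) = 23.3284 s⁻¹
N_max = γ̇_max h / (πD) = 23.3284·0.00884/(π·0.1337) = 0.490972 rev/s → ×60 = 29.4583 rpm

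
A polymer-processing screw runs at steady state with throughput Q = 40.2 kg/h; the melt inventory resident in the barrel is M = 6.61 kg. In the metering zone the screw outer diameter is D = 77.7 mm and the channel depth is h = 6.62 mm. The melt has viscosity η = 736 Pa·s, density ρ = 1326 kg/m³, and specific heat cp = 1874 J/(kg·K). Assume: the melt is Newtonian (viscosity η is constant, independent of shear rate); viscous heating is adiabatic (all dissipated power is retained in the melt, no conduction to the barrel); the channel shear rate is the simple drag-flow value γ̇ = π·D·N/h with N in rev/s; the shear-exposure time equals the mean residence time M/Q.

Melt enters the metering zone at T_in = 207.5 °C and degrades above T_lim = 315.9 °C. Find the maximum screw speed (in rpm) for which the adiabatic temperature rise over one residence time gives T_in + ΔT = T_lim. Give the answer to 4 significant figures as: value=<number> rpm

value=40.46 rpm

Q_s = Q / 3600 = 40.2 / 3600 = 0.0111667 kg/s
t_res = M / Q_s = 6.61 / 0.0111667 = 591.94 s
Geometry in SI: D = 77.7 mm → 0.0777 m, h = 6.62 mm → 0.00662 m
ΔT_a = T_lim − T_in = 315.9 °C − 207.5 °C = 108.4 K
Invert ΔT = ηγ̇²t_res/(ρcp) for γ̇: γ̇_max² = ΔT_a ρ cp / (η t_res) = 108.4·1326·1874 / (736·591.94) = 618.282 s⁻²
γ̇_max = sqrt(618.282) = 24.8653 s⁻¹
N_max = γ̇_max·h / (π·D) = 24.8653 · 0.00662 / (π · 0.0777) = 0.674342 rev/s = 40.4605 rpm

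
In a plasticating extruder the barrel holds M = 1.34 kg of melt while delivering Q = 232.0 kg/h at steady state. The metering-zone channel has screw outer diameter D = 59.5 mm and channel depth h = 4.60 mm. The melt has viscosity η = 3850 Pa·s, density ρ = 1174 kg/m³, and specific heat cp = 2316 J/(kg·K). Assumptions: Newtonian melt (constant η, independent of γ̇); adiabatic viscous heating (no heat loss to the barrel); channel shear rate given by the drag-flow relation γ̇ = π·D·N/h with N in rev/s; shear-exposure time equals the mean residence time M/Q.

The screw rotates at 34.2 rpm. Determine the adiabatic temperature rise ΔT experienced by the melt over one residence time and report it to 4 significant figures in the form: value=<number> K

Convert throughput: Q = 232.0 kg/h = 232.0/3600 = 0.0644444 kg/s
Mean residence time: t_res = M/Q_s = 1.34 kg / 0.0644444 kg/s = 20.7931 s
Convert to SI: D = 0.0595 m, h = 0.0046 m, N = 34.2/60 = 0.57 rev/s
γ̇ = π·D·N / h = π · 0.0595 · 0.57 / 0.0046 = 23.1624 s⁻¹
ΔT = η·γ̇²·t_res / (ρ·cp) = 3850 · (23.1624)² · 20.7931 / (1174 · 2316) = 15.7958 K

value=15.80 K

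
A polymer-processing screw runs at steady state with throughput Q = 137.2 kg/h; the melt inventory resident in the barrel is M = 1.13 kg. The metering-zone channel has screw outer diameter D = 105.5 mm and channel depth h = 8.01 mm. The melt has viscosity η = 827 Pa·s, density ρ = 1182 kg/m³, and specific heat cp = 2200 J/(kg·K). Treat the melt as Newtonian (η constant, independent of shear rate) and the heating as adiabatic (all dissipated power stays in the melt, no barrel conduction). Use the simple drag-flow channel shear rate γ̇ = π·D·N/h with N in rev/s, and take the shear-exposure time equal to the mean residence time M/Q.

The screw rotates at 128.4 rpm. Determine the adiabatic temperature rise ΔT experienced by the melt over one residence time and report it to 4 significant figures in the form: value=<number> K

value=73.94 K

Convert throughput: Q = 137.2 kg/h = 137.2/3600 = 0.0381111 kg/s
Mean residence time: t_res = M/Q_s = 1.13 kg / 0.0381111 kg/s = 29.6501 s
D = 105.5 mm = 0.1055 m;  h = 8.01 mm = 0.00801 m;  N = 128.4 rpm / 60 = 2.14 rev/s
γ̇ = π D N / h = (π)(0.1055)(2.14) / 0.00801 = 88.549 s⁻¹
ΔT = η·γ̇²·t_res / (ρ·cp) = 827 · (88.549)² · 29.6501 / (1182 · 2200) = 73.9366 K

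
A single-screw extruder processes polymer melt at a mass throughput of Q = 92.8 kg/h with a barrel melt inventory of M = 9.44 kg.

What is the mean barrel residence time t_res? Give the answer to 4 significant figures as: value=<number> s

Convert throughput: Q = 92.8 kg/h = 92.8/3600 = 0.0257778 kg/s
t_res = M / Q_s = 9.44 ÷ 0.0257778 = 366.207 s

value=366.2 s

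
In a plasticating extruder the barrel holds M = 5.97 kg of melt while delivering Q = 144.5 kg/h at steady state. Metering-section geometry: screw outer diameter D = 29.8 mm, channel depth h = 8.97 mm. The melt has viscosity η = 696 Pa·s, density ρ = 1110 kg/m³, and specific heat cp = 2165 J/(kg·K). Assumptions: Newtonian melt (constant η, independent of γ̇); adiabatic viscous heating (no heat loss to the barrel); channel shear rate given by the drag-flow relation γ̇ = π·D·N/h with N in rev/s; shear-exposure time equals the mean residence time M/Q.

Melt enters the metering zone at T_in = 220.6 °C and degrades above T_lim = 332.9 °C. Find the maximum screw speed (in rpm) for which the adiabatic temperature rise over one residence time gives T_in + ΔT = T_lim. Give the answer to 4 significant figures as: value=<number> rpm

value=293.5 rpm

Q_s = Q / 3600 = 144.5 / 3600 = 0.0401389 kg/s
t_res = M / Q_s = 5.97 / 0.0401389 = 148.734 s
D = 29.8 mm = 0.0298 m;  h = 8.97 mm = 0.00897 m
Allowable rise: ΔT_a = T_lim − T_in = 332.9 − 220.6 = 112.3 K
γ̇_max² = ΔT_a·ρ·cp / (η·t_res) = [112.3 × 1110 × 2165] / [696 × 148.734] = 2607.01 s⁻²
Take the square root: γ̇_max = √(2607.01) = 51.0589 s⁻¹
N_max = γ̇_max·h / (π·D) = 51.0589 · 0.00897 / (π · 0.0298) = 4.89212 rev/s = 293.527 rpm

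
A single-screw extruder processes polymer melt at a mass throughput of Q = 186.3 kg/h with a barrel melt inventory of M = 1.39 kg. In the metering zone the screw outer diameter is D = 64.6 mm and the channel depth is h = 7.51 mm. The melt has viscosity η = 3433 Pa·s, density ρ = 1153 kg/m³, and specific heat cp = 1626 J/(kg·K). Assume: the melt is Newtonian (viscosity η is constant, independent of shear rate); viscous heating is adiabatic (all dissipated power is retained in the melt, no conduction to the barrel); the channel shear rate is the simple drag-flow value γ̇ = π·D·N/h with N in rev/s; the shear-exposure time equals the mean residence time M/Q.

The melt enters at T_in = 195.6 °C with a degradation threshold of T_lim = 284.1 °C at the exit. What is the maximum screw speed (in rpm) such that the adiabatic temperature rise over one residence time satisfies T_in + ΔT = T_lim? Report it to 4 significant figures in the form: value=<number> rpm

Convert throughput: Q = 186.3 kg/h = 186.3/3600 = 0.05175 kg/s
t_res = M / Q_s = 1.39 / 0.05175 = 26.8599 s
D = 64.6 mm = 0.0646 m;  h = 7.51 mm = 0.00751 m
ΔT_a = T_lim − T_in = 284.1 − 195.6 = 88.5 K
Invert ΔT = ηγ̇²t_res/(ρcp) for γ̇: γ̇_max² = ΔT_a ρ cp / (η t_res) = 88.5·1153·1626 / (3433·26.8599) = 1799.35 s⁻²
Take the square root: γ̇_max = √(1799.35) = 42.4187 s⁻¹
N_max = γ̇_max h / (πD) = 42.4187·0.00751/(π·0.0646) = 1.56969 rev/s → ×60 = 94.1816 rpm

value=94.18 rpm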